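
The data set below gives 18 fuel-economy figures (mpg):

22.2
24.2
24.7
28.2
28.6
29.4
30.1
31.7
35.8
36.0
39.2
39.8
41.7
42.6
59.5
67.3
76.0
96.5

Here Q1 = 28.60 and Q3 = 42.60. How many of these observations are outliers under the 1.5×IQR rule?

IQR = 14.00; fences at 28.60 − 21.00 = 7.60 and 42.60 + 21.00 = 63.60.
Outside the cutoffs: 67.3, 76.0, 96.5.

3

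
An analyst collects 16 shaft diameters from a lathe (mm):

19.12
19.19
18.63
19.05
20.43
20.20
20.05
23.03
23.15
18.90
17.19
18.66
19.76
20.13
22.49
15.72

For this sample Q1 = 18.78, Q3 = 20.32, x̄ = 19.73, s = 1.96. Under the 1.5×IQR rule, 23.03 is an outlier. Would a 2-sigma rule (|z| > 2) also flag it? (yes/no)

z = (23.03 − 19.73) / 1.96 = 1.68.
|z| = 1.68 ≤ 2.

no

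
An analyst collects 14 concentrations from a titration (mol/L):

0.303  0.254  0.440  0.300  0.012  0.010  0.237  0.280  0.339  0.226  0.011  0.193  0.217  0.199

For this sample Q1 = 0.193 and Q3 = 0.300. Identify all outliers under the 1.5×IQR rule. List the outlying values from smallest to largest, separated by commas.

IQR = Q3 − Q1 = 0.300 − 0.193 = 0.107.
Lower fence = Q1 − 1.5·IQR = 0.193 − 0.1605 = 0.0325.
Upper fence = Q3 + 1.5·IQR = 0.300 + 0.1605 = 0.4605.
0.010 < 0.0325 → outlier.
0.011 < 0.0325 → outlier.
0.012 < 0.0325 → outlier.
All remaining values lie within [0.0325, 0.4605].

0.010, 0.011, 0.012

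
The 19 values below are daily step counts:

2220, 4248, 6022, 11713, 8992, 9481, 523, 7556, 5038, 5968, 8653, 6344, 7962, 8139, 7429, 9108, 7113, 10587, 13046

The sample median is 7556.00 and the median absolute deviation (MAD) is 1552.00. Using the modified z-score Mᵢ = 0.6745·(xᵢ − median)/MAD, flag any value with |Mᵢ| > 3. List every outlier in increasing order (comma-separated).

|Mᵢ| > 3 ⇔ |xᵢ − 7556.00| > 3·1552.00/0.6745 = 6902.89.
So outliers lie outside [653.11, 14458.89].
523: M = -3.06 → outlier.

523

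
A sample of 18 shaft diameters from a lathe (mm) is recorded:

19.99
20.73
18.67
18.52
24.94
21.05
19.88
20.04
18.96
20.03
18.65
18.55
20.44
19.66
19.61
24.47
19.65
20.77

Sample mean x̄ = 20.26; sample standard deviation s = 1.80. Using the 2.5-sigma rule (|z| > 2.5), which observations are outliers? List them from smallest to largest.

Cutoffs at x̄ ± 2.5s: 20.26 ± 2.5·1.80 = [15.76, 24.76].
24.94: z = 2.60, |z| > 2.5 → outlier.
Every other value lies within [15.76, 24.76].

24.94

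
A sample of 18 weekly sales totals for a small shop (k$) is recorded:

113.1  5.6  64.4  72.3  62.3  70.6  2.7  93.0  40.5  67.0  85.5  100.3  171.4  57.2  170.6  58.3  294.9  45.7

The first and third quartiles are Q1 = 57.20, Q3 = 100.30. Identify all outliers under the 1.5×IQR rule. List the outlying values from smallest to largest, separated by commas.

IQR = Q3 − Q1 = 100.30 − 57.20 = 43.10.
Lower fence = Q1 − 1.5·IQR = 57.20 − 64.65 = -7.45.
Upper fence = Q3 + 1.5·IQR = 100.30 + 64.65 = 164.95.
170.6 > 164.95 → outlier.
171.4 > 164.95 → outlier.
294.9 > 164.95 → outlier.
All remaining values lie within [-7.45, 164.95].

170.6, 171.4, 294.9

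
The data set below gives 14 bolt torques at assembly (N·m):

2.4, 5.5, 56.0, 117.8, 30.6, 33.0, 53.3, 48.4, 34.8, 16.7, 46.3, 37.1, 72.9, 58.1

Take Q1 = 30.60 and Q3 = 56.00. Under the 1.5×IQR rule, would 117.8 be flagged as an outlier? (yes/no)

IQR = Q3 − Q1 = 56.00 − 30.60 = 25.40.
Lower fence = Q1 − 1.5·IQR = 30.60 − 38.10 = -7.50.
Upper fence = Q3 + 1.5·IQR = 56.00 + 38.10 = 94.10.
117.8 lies above the upper fence.

yes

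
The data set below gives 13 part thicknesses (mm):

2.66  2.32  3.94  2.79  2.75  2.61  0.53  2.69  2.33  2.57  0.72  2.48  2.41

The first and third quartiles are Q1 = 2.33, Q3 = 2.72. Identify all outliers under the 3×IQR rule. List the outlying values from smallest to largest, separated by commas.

IQR = Q3 − Q1 = 2.72 − 2.33 = 0.39.
Lower fence = Q1 − 3·IQR = 2.33 − 1.17 = 1.16.
Upper fence = Q3 + 3·IQR = 2.72 + 1.17 = 3.89.
0.53 < 1.16 → outlier.
0.72 < 1.16 → outlier.
3.94 > 3.89 → outlier.
All remaining values lie within [1.16, 3.89].

0.53, 0.72, 3.94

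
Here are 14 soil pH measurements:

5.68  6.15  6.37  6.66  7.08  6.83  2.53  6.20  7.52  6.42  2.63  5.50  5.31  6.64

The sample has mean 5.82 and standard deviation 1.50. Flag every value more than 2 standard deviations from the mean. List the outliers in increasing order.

2.53, 2.63

Cutoffs at x̄ ± 2s: 5.82 ± 2·1.50 = [2.82, 8.82].
2.53: z = -2.19, |z| > 2 → outlier.
2.63: z = -2.13, |z| > 2 → outlier.
Every other value lies within [2.82, 8.82].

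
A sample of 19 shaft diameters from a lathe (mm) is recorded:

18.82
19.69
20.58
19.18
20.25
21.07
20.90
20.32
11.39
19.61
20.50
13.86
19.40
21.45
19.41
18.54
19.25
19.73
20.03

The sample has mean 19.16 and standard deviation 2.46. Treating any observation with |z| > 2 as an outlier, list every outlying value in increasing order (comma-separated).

11.39, 13.86

Cutoffs at x̄ ± 2s: 19.16 ± 2·2.46 = [14.24, 24.08].
11.39: z = -3.16, |z| > 2 → outlier.
13.86: z = -2.15, |z| > 2 → outlier.
Every other value lies within [14.24, 24.08].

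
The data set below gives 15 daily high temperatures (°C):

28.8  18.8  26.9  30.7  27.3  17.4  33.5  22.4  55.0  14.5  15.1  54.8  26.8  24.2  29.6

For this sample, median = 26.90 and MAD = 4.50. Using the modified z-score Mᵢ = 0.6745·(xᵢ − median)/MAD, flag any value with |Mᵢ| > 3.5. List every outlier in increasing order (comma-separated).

|Mᵢ| > 3.5 ⇔ |xᵢ − 26.90| > 3.5·4.50/0.6745 = 23.35.
So outliers lie outside [3.55, 50.25].
54.8: M = 4.18 → outlier.
55.0: M = 4.21 → outlier.

54.8, 55.0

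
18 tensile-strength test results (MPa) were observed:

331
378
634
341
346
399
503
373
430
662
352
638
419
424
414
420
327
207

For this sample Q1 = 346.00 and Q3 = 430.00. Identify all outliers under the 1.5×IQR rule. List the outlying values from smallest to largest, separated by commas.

207, 634, 638, 662

IQR = Q3 − Q1 = 430.00 − 346.00 = 84.00.
Lower fence = Q1 − 1.5·IQR = 346.00 − 126.00 = 220.00.
Upper fence = Q3 + 1.5·IQR = 430.00 + 126.00 = 556.00.
207 < 220.00 → outlier.
634 > 556.00 → outlier.
638 > 556.00 → outlier.
662 > 556.00 → outlier.
All remaining values lie within [220.00, 556.00].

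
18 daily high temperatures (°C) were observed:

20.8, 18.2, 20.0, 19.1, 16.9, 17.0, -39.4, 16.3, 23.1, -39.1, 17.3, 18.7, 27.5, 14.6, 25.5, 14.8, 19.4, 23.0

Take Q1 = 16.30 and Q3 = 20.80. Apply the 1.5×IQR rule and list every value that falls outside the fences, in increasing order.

IQR = Q3 − Q1 = 20.80 − 16.30 = 4.50.
Lower fence = Q1 − 1.5·IQR = 16.30 − 6.75 = 9.55.
Upper fence = Q3 + 1.5·IQR = 20.80 + 6.75 = 27.55.
-39.4 < 9.55 → outlier.
-39.1 < 9.55 → outlier.
All remaining values lie within [9.55, 27.55].

-39.4, -39.1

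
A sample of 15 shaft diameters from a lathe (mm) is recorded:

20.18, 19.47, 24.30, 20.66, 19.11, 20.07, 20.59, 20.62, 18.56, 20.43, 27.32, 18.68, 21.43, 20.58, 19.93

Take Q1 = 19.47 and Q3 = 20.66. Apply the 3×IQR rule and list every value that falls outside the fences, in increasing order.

24.30, 27.32

IQR = Q3 − Q1 = 20.66 − 19.47 = 1.19.
Lower fence = Q1 − 3·IQR = 19.47 − 3.57 = 15.90.
Upper fence = Q3 + 3·IQR = 20.66 + 3.57 = 24.23.
24.30 > 24.23 → outlier.
27.32 > 24.23 → outlier.
All remaining values lie within [15.90, 24.23].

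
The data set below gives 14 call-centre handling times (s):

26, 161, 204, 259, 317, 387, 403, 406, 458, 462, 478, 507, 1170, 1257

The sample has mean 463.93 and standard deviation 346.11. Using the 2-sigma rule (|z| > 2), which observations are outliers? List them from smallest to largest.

Cutoffs at x̄ ± 2s: 463.93 ± 2·346.11 = [-228.29, 1156.15].
1170: z = 2.04, |z| > 2 → outlier.
1257: z = 2.29, |z| > 2 → outlier.
Every other value lies within [-228.29, 1156.15].

1170, 1257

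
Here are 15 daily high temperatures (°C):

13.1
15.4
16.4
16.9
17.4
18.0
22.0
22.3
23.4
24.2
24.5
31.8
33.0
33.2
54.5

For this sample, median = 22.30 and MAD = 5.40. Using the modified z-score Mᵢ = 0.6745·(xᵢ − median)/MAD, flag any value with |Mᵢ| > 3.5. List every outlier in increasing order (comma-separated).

|Mᵢ| > 3.5 ⇔ |xᵢ − 22.30| > 3.5·5.40/0.6745 = 28.02.
So outliers lie outside [-5.72, 50.32].
54.5: M = 4.02 → outlier.

54.5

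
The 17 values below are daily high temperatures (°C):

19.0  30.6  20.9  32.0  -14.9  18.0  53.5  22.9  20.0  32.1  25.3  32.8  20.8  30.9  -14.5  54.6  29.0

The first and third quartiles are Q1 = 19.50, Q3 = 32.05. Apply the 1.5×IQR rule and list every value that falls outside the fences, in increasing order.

IQR = Q3 − Q1 = 32.05 − 19.50 = 12.55.
Lower fence = Q1 − 1.5·IQR = 19.50 − 18.825 = 0.675.
Upper fence = Q3 + 1.5·IQR = 32.05 + 18.825 = 50.875.
-14.9 < 0.675 → outlier.
-14.5 < 0.675 → outlier.
53.5 > 50.875 → outlier.
54.6 > 50.875 → outlier.
All remaining values lie within [0.675, 50.875].

-14.9, -14.5, 53.5, 54.6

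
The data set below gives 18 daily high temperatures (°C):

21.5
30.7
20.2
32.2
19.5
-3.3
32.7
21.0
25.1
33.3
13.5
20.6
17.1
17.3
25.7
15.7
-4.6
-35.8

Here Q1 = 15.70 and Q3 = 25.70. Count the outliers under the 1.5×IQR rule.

IQR = 10.00; fences at 15.70 − 15.00 = 0.70 and 25.70 + 15.00 = 40.70.
Outside the cutoffs: -35.8, -4.6, -3.3.

3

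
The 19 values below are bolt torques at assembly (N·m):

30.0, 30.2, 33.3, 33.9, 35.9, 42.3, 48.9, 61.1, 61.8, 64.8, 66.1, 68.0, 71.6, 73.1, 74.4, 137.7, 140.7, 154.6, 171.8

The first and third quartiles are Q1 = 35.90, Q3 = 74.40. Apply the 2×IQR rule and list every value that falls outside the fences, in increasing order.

154.6, 171.8

IQR = Q3 − Q1 = 74.40 − 35.90 = 38.50.
Lower fence = Q1 − 2·IQR = 35.90 − 77.00 = -41.10.
Upper fence = Q3 + 2·IQR = 74.40 + 77.00 = 151.40.
154.6 > 151.40 → outlier.
171.8 > 151.40 → outlier.
All remaining values lie within [-41.10, 151.40].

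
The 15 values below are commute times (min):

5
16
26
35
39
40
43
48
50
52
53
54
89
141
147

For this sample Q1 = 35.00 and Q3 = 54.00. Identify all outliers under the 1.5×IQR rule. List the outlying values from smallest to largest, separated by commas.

IQR = Q3 − Q1 = 54.00 − 35.00 = 19.00.
Lower fence = Q1 − 1.5·IQR = 35.00 − 28.50 = 6.50.
Upper fence = Q3 + 1.5·IQR = 54.00 + 28.50 = 82.50.
5 < 6.50 → outlier.
89 > 82.50 → outlier.
141 > 82.50 → outlier.
147 > 82.50 → outlier.
All remaining values lie within [6.50, 82.50].

5, 89, 141, 147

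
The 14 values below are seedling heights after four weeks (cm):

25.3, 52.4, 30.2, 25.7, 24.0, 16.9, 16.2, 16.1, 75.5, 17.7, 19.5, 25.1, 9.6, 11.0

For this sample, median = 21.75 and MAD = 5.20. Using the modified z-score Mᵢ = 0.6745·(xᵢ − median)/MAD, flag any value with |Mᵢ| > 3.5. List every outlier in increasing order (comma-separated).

52.4, 75.5

|Mᵢ| > 3.5 ⇔ |xᵢ − 21.75| > 3.5·5.20/0.6745 = 26.98.
So outliers lie outside [-5.23, 48.73].
52.4: M = 3.98 → outlier.
75.5: M = 6.97 → outlier.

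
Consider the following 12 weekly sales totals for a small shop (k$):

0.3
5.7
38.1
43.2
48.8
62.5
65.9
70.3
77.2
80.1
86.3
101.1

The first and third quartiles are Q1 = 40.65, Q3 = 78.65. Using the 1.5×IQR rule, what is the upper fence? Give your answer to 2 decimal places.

IQR = Q3 − Q1 = 78.65 − 40.65 = 38.00.
Lower fence = Q1 − 1.5·IQR = 40.65 − 57.00 = -16.35.
Upper fence = Q3 + 1.5·IQR = 78.65 + 57.00 = 135.65.

135.65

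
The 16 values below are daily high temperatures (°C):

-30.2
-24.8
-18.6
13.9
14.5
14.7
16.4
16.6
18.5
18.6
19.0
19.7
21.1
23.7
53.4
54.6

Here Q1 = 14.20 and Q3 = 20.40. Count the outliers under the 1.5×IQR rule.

5

IQR = 6.20; fences at 14.20 − 9.30 = 4.90 and 20.40 + 9.30 = 29.70.
Outside the cutoffs: -30.2, -24.8, -18.6, 53.4, 54.6.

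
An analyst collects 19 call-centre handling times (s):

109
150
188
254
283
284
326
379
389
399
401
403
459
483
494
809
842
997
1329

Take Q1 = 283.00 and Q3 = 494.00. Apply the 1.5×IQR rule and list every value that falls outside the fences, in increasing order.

842, 997, 1329

IQR = Q3 − Q1 = 494.00 − 283.00 = 211.00.
Lower fence = Q1 − 1.5·IQR = 283.00 − 316.50 = -33.50.
Upper fence = Q3 + 1.5·IQR = 494.00 + 316.50 = 810.50.
842 > 810.50 → outlier.
997 > 810.50 → outlier.
1329 > 810.50 → outlier.
All remaining values lie within [-33.50, 810.50].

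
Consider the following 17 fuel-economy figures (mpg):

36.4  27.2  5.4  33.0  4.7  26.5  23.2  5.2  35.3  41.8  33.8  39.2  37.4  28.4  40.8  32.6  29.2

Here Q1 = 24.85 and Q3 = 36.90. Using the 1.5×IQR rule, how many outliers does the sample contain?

IQR = 12.05; fences at 24.85 − 18.075 = 6.775 and 36.90 + 18.075 = 54.975.
Outside the cutoffs: 4.7, 5.2, 5.4.

3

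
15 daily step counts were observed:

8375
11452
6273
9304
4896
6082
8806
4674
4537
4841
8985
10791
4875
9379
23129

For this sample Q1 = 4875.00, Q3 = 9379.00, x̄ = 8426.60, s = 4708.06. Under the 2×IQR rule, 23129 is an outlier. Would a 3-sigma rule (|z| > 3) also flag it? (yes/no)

z = (23129 − 8426.60) / 4708.06 = 3.12.
|z| = 3.12 > 3.

yes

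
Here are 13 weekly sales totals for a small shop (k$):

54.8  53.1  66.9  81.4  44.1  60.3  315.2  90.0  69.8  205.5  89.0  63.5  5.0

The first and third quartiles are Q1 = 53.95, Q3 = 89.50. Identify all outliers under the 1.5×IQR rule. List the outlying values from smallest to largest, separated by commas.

IQR = Q3 − Q1 = 89.50 − 53.95 = 35.55.
Lower fence = Q1 − 1.5·IQR = 53.95 − 53.325 = 0.625.
Upper fence = Q3 + 1.5·IQR = 89.50 + 53.325 = 142.825.
205.5 > 142.825 → outlier.
315.2 > 142.825 → outlier.
All remaining values lie within [0.625, 142.825].

205.5, 315.2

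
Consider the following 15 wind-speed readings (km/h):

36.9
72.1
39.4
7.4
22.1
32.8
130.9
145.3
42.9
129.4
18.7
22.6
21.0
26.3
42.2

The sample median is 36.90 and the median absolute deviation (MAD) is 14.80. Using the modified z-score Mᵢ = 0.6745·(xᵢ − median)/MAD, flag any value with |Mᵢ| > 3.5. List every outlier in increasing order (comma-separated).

|Mᵢ| > 3.5 ⇔ |xᵢ − 36.90| > 3.5·14.80/0.6745 = 76.80.
So outliers lie outside [-39.90, 113.70].
129.4: M = 4.22 → outlier.
130.9: M = 4.28 → outlier.
145.3: M = 4.94 → outlier.

129.4, 130.9, 145.3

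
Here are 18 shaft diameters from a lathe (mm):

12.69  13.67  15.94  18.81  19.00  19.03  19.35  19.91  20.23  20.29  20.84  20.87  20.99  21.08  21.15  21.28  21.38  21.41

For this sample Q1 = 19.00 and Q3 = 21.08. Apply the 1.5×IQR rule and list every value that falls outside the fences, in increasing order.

IQR = Q3 − Q1 = 21.08 − 19.00 = 2.08.
Lower fence = Q1 − 1.5·IQR = 19.00 − 3.12 = 15.88.
Upper fence = Q3 + 1.5·IQR = 21.08 + 3.12 = 24.20.
12.69 < 15.88 → outlier.
13.67 < 15.88 → outlier.
All remaining values lie within [15.88, 24.20].

12.69, 13.67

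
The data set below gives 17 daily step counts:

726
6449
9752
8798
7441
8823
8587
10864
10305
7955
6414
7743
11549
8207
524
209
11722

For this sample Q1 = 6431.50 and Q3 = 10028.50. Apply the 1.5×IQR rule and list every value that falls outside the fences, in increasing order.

IQR = Q3 − Q1 = 10028.50 − 6431.50 = 3597.00.
Lower fence = Q1 − 1.5·IQR = 6431.50 − 5395.50 = 1036.00.
Upper fence = Q3 + 1.5·IQR = 10028.50 + 5395.50 = 15424.00.
209 < 1036.00 → outlier.
524 < 1036.00 → outlier.
726 < 1036.00 → outlier.
All remaining values lie within [1036.00, 15424.00].

209, 524, 726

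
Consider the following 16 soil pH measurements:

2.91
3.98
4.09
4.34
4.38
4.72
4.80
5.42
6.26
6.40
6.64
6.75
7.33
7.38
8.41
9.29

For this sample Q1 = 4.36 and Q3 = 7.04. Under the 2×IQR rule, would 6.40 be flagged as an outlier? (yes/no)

IQR = Q3 − Q1 = 7.04 − 4.36 = 2.68.
Lower fence = Q1 − 2·IQR = 4.36 − 5.36 = -1.00.
Upper fence = Q3 + 2·IQR = 7.04 + 5.36 = 12.40.
6.40 lies within [-1.00, 12.40].

no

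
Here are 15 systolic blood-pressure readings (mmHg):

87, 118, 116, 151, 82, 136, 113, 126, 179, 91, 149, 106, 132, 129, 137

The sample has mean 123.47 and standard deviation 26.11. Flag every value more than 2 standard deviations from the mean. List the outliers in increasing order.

179

Cutoffs at x̄ ± 2s: 123.47 ± 2·26.11 = [71.25, 175.69].
179: z = 2.13, |z| > 2 → outlier.
Every other value lies within [71.25, 175.69].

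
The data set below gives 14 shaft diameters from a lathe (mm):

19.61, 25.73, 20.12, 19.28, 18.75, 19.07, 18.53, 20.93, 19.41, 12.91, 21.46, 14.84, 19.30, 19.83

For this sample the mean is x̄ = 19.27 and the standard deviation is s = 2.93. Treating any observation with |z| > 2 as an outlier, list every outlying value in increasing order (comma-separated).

Cutoffs at x̄ ± 2s: 19.27 ± 2·2.93 = [13.41, 25.13].
12.91: z = -2.17, |z| > 2 → outlier.
25.73: z = 2.20, |z| > 2 → outlier.
Every other value lies within [13.41, 25.13].

12.91, 25.73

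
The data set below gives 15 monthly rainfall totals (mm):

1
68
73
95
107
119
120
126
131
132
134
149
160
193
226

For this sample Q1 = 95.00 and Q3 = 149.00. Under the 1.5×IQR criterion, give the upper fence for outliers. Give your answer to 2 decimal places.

230.00

IQR = Q3 − Q1 = 149.00 − 95.00 = 54.00.
Lower fence = Q1 − 1.5·IQR = 95.00 − 81.00 = 14.00.
Upper fence = Q3 + 1.5·IQR = 149.00 + 81.00 = 230.00.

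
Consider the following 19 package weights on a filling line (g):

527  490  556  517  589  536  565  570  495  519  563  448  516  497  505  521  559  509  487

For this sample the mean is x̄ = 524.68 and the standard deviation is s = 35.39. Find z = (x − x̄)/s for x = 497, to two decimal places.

-0.78

z = (497 − 524.68) / 35.39 = -0.78.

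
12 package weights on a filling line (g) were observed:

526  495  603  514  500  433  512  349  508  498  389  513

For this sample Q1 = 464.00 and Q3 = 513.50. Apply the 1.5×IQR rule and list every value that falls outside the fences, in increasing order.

IQR = Q3 − Q1 = 513.50 − 464.00 = 49.50.
Lower fence = Q1 − 1.5·IQR = 464.00 − 74.25 = 389.75.
Upper fence = Q3 + 1.5·IQR = 513.50 + 74.25 = 587.75.
349 < 389.75 → outlier.
389 < 389.75 → outlier.
603 > 587.75 → outlier.
All remaining values lie within [389.75, 587.75].

349, 389, 603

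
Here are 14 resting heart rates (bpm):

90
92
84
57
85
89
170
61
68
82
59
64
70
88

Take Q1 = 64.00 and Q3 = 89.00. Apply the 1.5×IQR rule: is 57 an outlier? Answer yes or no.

IQR = Q3 − Q1 = 89.00 − 64.00 = 25.00.
Lower fence = Q1 − 1.5·IQR = 64.00 − 37.50 = 26.50.
Upper fence = Q3 + 1.5·IQR = 89.00 + 37.50 = 126.50.
57 lies within [26.50, 126.50].

no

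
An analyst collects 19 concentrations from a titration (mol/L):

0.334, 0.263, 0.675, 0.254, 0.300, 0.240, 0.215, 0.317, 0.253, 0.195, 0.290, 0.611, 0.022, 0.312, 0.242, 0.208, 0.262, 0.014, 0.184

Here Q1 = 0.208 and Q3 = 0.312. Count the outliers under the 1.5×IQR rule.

IQR = 0.104; fences at 0.208 − 0.156 = 0.052 and 0.312 + 0.156 = 0.468.
Outside the cutoffs: 0.014, 0.022, 0.611, 0.675.

4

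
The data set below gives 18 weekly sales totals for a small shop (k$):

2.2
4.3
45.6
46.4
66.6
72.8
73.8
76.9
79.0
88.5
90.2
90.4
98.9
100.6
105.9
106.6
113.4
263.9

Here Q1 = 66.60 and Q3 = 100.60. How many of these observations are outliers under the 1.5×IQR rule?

3

IQR = 34.00; fences at 66.60 − 51.00 = 15.60 and 100.60 + 51.00 = 151.60.
Outside the cutoffs: 2.2, 4.3, 263.9.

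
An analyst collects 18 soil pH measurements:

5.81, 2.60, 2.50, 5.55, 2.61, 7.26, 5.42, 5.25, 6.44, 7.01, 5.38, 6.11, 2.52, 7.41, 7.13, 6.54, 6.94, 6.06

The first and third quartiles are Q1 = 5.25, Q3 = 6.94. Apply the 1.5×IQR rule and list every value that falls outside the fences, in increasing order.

2.50, 2.52, 2.60, 2.61

IQR = Q3 − Q1 = 6.94 − 5.25 = 1.69.
Lower fence = Q1 − 1.5·IQR = 5.25 − 2.535 = 2.715.
Upper fence = Q3 + 1.5·IQR = 6.94 + 2.535 = 9.475.
2.50 < 2.715 → outlier.
2.52 < 2.715 → outlier.
2.60 < 2.715 → outlier.
2.61 < 2.715 → outlier.
All remaining values lie within [2.715, 9.475].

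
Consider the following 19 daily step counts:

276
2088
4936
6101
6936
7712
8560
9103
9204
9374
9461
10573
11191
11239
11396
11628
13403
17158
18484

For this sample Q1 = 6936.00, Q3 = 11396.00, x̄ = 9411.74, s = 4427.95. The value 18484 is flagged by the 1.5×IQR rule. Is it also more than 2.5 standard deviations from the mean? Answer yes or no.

z = (18484 − 9411.74) / 4427.95 = 2.05.
|z| = 2.05 ≤ 2.5.

no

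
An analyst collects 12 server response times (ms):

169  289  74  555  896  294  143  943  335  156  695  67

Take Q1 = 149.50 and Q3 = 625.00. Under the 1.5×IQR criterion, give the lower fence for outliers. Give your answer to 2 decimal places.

IQR = Q3 − Q1 = 625.00 − 149.50 = 475.50.
Lower fence = Q1 − 1.5·IQR = 149.50 − 713.25 = -563.75.
Upper fence = Q3 + 1.5·IQR = 625.00 + 713.25 = 1338.25.

-563.75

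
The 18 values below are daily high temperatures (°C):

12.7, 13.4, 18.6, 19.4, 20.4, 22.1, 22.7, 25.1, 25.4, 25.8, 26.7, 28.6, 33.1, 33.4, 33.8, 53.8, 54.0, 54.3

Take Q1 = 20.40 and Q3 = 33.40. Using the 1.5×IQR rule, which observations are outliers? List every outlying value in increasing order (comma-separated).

IQR = Q3 − Q1 = 33.40 − 20.40 = 13.00.
Lower fence = Q1 − 1.5·IQR = 20.40 − 19.50 = 0.90.
Upper fence = Q3 + 1.5·IQR = 33.40 + 19.50 = 52.90.
53.8 > 52.90 → outlier.
54.0 > 52.90 → outlier.
54.3 > 52.90 → outlier.
All remaining values lie within [0.90, 52.90].

53.8, 54.0, 54.3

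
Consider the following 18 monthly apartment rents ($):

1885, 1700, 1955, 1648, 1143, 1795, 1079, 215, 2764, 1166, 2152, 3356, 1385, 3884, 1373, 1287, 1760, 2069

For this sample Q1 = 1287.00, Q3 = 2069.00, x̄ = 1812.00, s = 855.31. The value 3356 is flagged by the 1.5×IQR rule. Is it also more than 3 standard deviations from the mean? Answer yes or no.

no

z = (3356 − 1812.00) / 855.31 = 1.81.
|z| = 1.81 ≤ 3.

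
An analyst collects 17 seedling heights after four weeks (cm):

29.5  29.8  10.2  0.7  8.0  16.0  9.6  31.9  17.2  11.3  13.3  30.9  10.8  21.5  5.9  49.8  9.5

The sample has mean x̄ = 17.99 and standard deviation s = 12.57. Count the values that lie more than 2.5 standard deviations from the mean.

Cutoffs: x̄ ± 2.5s = [-13.435, 49.415].
Outside the cutoffs: 49.8.

1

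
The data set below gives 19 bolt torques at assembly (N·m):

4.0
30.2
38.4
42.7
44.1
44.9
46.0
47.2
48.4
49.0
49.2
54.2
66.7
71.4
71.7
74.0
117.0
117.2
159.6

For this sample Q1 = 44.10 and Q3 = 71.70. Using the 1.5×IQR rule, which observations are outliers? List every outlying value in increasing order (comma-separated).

117.0, 117.2, 159.6

IQR = Q3 − Q1 = 71.70 − 44.10 = 27.60.
Lower fence = Q1 − 1.5·IQR = 44.10 − 41.40 = 2.70.
Upper fence = Q3 + 1.5·IQR = 71.70 + 41.40 = 113.10.
117.0 > 113.10 → outlier.
117.2 > 113.10 → outlier.
159.6 > 113.10 → outlier.
All remaining values lie within [2.70, 113.10].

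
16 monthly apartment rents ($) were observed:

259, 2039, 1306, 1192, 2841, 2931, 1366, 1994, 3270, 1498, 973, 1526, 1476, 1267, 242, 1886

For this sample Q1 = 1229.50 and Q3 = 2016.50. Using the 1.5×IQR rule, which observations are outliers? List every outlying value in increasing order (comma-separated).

IQR = Q3 − Q1 = 2016.50 − 1229.50 = 787.00.
Lower fence = Q1 − 1.5·IQR = 1229.50 − 1180.50 = 49.00.
Upper fence = Q3 + 1.5·IQR = 2016.50 + 1180.50 = 3197.00.
3270 > 3197.00 → outlier.
All remaining values lie within [49.00, 3197.00].

3270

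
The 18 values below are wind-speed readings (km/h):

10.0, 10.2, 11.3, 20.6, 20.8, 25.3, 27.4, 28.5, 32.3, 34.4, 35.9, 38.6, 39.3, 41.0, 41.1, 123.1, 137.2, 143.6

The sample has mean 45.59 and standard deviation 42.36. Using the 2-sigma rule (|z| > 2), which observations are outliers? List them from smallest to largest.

137.2, 143.6

Cutoffs at x̄ ± 2s: 45.59 ± 2·42.36 = [-39.13, 130.31].
137.2: z = 2.16, |z| > 2 → outlier.
143.6: z = 2.31, |z| > 2 → outlier.
Every other value lies within [-39.13, 130.31].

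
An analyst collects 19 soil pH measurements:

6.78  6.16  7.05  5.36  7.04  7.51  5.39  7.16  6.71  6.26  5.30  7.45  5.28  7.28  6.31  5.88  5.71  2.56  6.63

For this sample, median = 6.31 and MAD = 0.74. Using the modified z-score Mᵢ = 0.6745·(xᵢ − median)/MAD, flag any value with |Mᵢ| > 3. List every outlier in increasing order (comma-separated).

|Mᵢ| > 3 ⇔ |xᵢ − 6.31| > 3·0.74/0.6745 = 3.29.
So outliers lie outside [3.02, 9.60].
2.56: M = -3.42 → outlier.

2.56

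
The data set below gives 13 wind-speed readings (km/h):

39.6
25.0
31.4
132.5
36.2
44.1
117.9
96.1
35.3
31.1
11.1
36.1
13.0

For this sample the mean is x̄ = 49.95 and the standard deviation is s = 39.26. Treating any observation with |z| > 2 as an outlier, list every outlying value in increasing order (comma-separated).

132.5

Cutoffs at x̄ ± 2s: 49.95 ± 2·39.26 = [-28.57, 128.47].
132.5: z = 2.10, |z| > 2 → outlier.
Every other value lies within [-28.57, 128.47].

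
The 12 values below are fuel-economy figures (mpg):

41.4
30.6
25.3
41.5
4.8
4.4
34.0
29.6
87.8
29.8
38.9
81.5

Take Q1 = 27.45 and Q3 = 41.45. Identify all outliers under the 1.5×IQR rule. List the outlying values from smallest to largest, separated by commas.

IQR = Q3 − Q1 = 41.45 − 27.45 = 14.00.
Lower fence = Q1 − 1.5·IQR = 27.45 − 21.00 = 6.45.
Upper fence = Q3 + 1.5·IQR = 41.45 + 21.00 = 62.45.
4.4 < 6.45 → outlier.
4.8 < 6.45 → outlier.
81.5 > 62.45 → outlier.
87.8 > 62.45 → outlier.
All remaining values lie within [6.45, 62.45].

4.4, 4.8, 81.5, 87.8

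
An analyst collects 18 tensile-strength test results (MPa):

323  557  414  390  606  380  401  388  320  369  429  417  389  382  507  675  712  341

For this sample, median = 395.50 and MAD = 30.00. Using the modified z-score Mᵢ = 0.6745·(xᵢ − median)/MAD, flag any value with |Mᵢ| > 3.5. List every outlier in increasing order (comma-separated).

|Mᵢ| > 3.5 ⇔ |xᵢ − 395.50| > 3.5·30.00/0.6745 = 155.67.
So outliers lie outside [239.83, 551.17].
557: M = 3.63 → outlier.
606: M = 4.73 → outlier.
675: M = 6.28 → outlier.
712: M = 7.12 → outlier.

557, 606, 675, 712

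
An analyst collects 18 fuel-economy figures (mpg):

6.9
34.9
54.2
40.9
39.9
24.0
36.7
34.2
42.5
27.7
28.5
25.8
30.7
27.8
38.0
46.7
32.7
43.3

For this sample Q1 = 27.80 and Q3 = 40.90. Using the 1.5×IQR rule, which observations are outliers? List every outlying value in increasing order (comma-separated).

IQR = Q3 − Q1 = 40.90 − 27.80 = 13.10.
Lower fence = Q1 − 1.5·IQR = 27.80 − 19.65 = 8.15.
Upper fence = Q3 + 1.5·IQR = 40.90 + 19.65 = 60.55.
6.9 < 8.15 → outlier.
All remaining values lie within [8.15, 60.55].

6.9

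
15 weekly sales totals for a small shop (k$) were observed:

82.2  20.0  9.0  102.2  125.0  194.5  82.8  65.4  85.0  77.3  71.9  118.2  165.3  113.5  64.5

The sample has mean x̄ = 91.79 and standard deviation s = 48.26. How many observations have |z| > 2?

1

Cutoffs: x̄ ± 2s = [-4.73, 188.31].
Outside the cutoffs: 194.5.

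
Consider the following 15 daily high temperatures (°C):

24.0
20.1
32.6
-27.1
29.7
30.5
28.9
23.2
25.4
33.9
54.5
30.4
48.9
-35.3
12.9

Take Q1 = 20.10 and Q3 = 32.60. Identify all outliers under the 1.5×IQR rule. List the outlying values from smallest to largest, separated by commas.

IQR = Q3 − Q1 = 32.60 − 20.10 = 12.50.
Lower fence = Q1 − 1.5·IQR = 20.10 − 18.75 = 1.35.
Upper fence = Q3 + 1.5·IQR = 32.60 + 18.75 = 51.35.
-35.3 < 1.35 → outlier.
-27.1 < 1.35 → outlier.
54.5 > 51.35 → outlier.
All remaining values lie within [1.35, 51.35].

-35.3, -27.1, 54.5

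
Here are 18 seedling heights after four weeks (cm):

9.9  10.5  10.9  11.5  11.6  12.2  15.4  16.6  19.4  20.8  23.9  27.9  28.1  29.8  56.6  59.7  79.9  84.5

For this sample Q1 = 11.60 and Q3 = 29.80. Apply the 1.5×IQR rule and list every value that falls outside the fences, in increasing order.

59.7, 79.9, 84.5

IQR = Q3 − Q1 = 29.80 − 11.60 = 18.20.
Lower fence = Q1 − 1.5·IQR = 11.60 − 27.30 = -15.70.
Upper fence = Q3 + 1.5·IQR = 29.80 + 27.30 = 57.10.
59.7 > 57.10 → outlier.
79.9 > 57.10 → outlier.
84.5 > 57.10 → outlier.
All remaining values lie within [-15.70, 57.10].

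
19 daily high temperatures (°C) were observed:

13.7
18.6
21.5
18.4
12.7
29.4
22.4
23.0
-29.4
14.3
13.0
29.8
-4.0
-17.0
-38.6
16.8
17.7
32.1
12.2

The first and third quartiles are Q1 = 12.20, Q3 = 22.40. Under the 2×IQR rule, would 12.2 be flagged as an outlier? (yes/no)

no

IQR = Q3 − Q1 = 22.40 − 12.20 = 10.20.
Lower fence = Q1 − 2·IQR = 12.20 − 20.40 = -8.20.
Upper fence = Q3 + 2·IQR = 22.40 + 20.40 = 42.80.
12.2 lies within [-8.20, 42.80].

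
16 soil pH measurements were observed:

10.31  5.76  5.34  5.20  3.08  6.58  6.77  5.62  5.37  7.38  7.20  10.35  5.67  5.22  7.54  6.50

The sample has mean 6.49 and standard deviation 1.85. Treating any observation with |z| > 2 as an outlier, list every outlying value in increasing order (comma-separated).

10.31, 10.35

Cutoffs at x̄ ± 2s: 6.49 ± 2·1.85 = [2.79, 10.19].
10.31: z = 2.06, |z| > 2 → outlier.
10.35: z = 2.09, |z| > 2 → outlier.
Every other value lies within [2.79, 10.19].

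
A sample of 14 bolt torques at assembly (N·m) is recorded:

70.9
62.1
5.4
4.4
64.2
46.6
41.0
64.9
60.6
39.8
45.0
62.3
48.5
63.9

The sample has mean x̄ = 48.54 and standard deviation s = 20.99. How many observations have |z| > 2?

2

Cutoffs: x̄ ± 2s = [6.56, 90.52].
Outside the cutoffs: 4.4, 5.4.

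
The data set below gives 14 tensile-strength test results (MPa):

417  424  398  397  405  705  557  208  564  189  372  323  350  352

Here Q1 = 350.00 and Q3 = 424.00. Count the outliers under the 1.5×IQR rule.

5

IQR = 74.00; fences at 350.00 − 111.00 = 239.00 and 424.00 + 111.00 = 535.00.
Outside the cutoffs: 189, 208, 557, 564, 705.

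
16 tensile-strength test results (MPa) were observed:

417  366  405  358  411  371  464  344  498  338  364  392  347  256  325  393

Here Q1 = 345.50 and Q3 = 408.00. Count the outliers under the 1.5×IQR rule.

IQR = 62.50; fences at 345.50 − 93.75 = 251.75 and 408.00 + 93.75 = 501.75.
Every value lies within the cutoffs.

0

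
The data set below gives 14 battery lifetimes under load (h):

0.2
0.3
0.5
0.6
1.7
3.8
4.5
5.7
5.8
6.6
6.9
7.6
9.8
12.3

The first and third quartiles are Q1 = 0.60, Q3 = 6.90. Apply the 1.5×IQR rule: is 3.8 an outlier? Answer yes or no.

no

IQR = Q3 − Q1 = 6.90 − 0.60 = 6.30.
Lower fence = Q1 − 1.5·IQR = 0.60 − 9.45 = -8.85.
Upper fence = Q3 + 1.5·IQR = 6.90 + 9.45 = 16.35.
3.8 lies within [-8.85, 16.35].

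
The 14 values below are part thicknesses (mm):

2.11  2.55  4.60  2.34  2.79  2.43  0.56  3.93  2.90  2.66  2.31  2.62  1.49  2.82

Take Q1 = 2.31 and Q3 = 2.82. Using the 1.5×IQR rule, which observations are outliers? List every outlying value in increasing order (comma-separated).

IQR = Q3 − Q1 = 2.82 − 2.31 = 0.51.
Lower fence = Q1 − 1.5·IQR = 2.31 − 0.765 = 1.545.
Upper fence = Q3 + 1.5·IQR = 2.82 + 0.765 = 3.585.
0.56 < 1.545 → outlier.
1.49 < 1.545 → outlier.
3.93 > 3.585 → outlier.
4.60 > 3.585 → outlier.
All remaining values lie within [1.545, 3.585].

0.56, 1.49, 3.93, 4.60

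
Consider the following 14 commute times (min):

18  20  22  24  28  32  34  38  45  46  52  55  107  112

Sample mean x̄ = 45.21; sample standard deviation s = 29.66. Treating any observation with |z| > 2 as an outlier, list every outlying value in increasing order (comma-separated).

Cutoffs at x̄ ± 2s: 45.21 ± 2·29.66 = [-14.11, 104.53].
107: z = 2.08, |z| > 2 → outlier.
112: z = 2.25, |z| > 2 → outlier.
Every other value lies within [-14.11, 104.53].

107, 112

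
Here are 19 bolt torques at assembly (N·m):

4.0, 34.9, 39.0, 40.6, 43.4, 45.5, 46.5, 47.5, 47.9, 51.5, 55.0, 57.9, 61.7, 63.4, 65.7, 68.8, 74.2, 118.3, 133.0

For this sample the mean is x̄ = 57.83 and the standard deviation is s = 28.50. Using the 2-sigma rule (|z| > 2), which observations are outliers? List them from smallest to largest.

118.3, 133.0

Cutoffs at x̄ ± 2s: 57.83 ± 2·28.50 = [0.83, 114.83].
118.3: z = 2.12, |z| > 2 → outlier.
133.0: z = 2.64, |z| > 2 → outlier.
Every other value lies within [0.83, 114.83].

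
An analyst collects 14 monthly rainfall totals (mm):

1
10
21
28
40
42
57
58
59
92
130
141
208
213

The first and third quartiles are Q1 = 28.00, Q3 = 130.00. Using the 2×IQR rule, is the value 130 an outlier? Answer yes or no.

no

IQR = Q3 − Q1 = 130.00 − 28.00 = 102.00.
Lower fence = Q1 − 2·IQR = 28.00 − 204.00 = -176.00.
Upper fence = Q3 + 2·IQR = 130.00 + 204.00 = 334.00.
130 lies within [-176.00, 334.00].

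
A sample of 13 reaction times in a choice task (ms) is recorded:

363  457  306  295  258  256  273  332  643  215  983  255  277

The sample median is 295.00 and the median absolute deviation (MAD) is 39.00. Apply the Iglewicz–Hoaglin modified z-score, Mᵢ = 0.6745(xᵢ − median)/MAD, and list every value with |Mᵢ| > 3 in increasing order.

643, 983

|Mᵢ| > 3 ⇔ |xᵢ − 295.00| > 3·39.00/0.6745 = 173.46.
So outliers lie outside [121.54, 468.46].
643: M = 6.02 → outlier.
983: M = 11.90 → outlier.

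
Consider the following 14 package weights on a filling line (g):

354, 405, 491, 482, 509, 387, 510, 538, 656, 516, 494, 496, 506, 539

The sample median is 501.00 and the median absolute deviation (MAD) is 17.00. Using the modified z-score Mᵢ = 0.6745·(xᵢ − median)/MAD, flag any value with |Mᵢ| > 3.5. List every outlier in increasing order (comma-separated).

354, 387, 405, 656

|Mᵢ| > 3.5 ⇔ |xᵢ − 501.00| > 3.5·17.00/0.6745 = 88.21.
So outliers lie outside [412.79, 589.21].
354: M = -5.83 → outlier.
387: M = -4.52 → outlier.
405: M = -3.81 → outlier.
656: M = 6.15 → outlier.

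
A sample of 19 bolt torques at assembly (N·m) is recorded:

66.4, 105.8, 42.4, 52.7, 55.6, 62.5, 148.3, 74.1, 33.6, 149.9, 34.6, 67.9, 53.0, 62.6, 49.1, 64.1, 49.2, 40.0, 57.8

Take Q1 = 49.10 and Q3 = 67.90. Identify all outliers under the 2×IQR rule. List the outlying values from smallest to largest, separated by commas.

105.8, 148.3, 149.9

IQR = Q3 − Q1 = 67.90 − 49.10 = 18.80.
Lower fence = Q1 − 2·IQR = 49.10 − 37.60 = 11.50.
Upper fence = Q3 + 2·IQR = 67.90 + 37.60 = 105.50.
105.8 > 105.50 → outlier.
148.3 > 105.50 → outlier.
149.9 > 105.50 → outlier.
All remaining values lie within [11.50, 105.50].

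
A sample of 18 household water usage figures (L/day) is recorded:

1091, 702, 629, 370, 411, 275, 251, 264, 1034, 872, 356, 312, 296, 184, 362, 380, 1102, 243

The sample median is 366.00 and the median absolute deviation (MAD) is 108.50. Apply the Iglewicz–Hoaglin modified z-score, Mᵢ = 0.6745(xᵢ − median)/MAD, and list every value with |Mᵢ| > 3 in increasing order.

|Mᵢ| > 3 ⇔ |xᵢ − 366.00| > 3·108.50/0.6745 = 482.58.
So outliers lie outside [-116.58, 848.58].
872: M = 3.15 → outlier.
1034: M = 4.15 → outlier.
1091: M = 4.51 → outlier.
1102: M = 4.58 → outlier.

872, 1034, 1091, 1102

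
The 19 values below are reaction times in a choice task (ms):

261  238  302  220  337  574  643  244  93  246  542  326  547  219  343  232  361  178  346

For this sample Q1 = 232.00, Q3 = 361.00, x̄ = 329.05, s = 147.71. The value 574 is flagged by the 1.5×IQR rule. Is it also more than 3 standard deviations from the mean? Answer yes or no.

z = (574 − 329.05) / 147.71 = 1.66.
|z| = 1.66 ≤ 3.

no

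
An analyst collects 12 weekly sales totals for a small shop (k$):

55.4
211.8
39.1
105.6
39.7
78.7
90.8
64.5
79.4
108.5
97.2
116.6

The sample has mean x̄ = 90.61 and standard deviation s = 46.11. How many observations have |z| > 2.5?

1

Cutoffs: x̄ ± 2.5s = [-24.665, 205.885].
Outside the cutoffs: 211.8.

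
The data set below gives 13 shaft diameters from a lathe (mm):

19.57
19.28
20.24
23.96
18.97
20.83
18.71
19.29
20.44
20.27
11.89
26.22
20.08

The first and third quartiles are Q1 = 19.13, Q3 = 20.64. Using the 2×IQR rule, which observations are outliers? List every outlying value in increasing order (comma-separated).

IQR = Q3 − Q1 = 20.64 − 19.13 = 1.51.
Lower fence = Q1 − 2·IQR = 19.13 − 3.02 = 16.11.
Upper fence = Q3 + 2·IQR = 20.64 + 3.02 = 23.66.
11.89 < 16.11 → outlier.
23.96 > 23.66 → outlier.
26.22 > 23.66 → outlier.
All remaining values lie within [16.11, 23.66].

11.89, 23.96, 26.22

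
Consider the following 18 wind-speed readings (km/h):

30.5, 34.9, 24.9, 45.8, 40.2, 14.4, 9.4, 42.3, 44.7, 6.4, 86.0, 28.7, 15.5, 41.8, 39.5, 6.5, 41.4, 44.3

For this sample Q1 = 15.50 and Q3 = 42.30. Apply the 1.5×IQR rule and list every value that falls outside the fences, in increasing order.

86.0

IQR = Q3 − Q1 = 42.30 − 15.50 = 26.80.
Lower fence = Q1 − 1.5·IQR = 15.50 − 40.20 = -24.70.
Upper fence = Q3 + 1.5·IQR = 42.30 + 40.20 = 82.50.
86.0 > 82.50 → outlier.
All remaining values lie within [-24.70, 82.50].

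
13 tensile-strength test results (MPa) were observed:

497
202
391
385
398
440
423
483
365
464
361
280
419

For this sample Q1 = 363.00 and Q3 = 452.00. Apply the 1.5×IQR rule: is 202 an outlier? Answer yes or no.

yes

IQR = Q3 − Q1 = 452.00 − 363.00 = 89.00.
Lower fence = Q1 − 1.5·IQR = 363.00 − 133.50 = 229.50.
Upper fence = Q3 + 1.5·IQR = 452.00 + 133.50 = 585.50.
202 lies below the lower fence.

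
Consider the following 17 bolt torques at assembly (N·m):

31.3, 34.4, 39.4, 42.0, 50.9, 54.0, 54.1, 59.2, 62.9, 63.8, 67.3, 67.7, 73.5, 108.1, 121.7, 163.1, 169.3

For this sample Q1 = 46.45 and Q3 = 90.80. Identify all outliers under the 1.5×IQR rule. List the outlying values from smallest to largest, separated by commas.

IQR = Q3 − Q1 = 90.80 − 46.45 = 44.35.
Lower fence = Q1 − 1.5·IQR = 46.45 − 66.525 = -20.075.
Upper fence = Q3 + 1.5·IQR = 90.80 + 66.525 = 157.325.
163.1 > 157.325 → outlier.
169.3 > 157.325 → outlier.
All remaining values lie within [-20.075, 157.325].

163.1, 169.3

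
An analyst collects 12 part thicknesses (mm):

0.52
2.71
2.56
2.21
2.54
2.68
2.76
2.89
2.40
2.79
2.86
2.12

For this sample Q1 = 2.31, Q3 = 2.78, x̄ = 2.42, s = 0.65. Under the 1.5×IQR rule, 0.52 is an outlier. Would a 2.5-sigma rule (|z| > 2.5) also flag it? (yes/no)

z = (0.52 − 2.42) / 0.65 = -2.92.
|z| = 2.92 > 2.5.

yes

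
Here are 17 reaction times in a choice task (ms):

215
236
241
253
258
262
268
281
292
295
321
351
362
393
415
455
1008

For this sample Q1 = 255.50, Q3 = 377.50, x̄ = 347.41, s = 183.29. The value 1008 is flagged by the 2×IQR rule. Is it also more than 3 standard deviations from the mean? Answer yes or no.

z = (1008 − 347.41) / 183.29 = 3.60.
|z| = 3.60 > 3.

yes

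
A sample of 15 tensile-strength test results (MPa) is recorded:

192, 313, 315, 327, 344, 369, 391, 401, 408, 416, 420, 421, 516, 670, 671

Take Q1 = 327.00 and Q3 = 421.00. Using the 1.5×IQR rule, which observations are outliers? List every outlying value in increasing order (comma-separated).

670, 671

IQR = Q3 − Q1 = 421.00 − 327.00 = 94.00.
Lower fence = Q1 − 1.5·IQR = 327.00 − 141.00 = 186.00.
Upper fence = Q3 + 1.5·IQR = 421.00 + 141.00 = 562.00.
670 > 562.00 → outlier.
671 > 562.00 → outlier.
All remaining values lie within [186.00, 562.00].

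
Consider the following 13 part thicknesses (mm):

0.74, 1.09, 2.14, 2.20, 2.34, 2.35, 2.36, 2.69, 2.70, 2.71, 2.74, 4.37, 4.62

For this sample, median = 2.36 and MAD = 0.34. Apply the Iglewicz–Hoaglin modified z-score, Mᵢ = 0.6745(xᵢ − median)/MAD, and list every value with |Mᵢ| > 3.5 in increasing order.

4.37, 4.62

|Mᵢ| > 3.5 ⇔ |xᵢ − 2.36| > 3.5·0.34/0.6745 = 1.76.
So outliers lie outside [0.60, 4.12].
4.37: M = 3.99 → outlier.
4.62: M = 4.48 → outlier.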